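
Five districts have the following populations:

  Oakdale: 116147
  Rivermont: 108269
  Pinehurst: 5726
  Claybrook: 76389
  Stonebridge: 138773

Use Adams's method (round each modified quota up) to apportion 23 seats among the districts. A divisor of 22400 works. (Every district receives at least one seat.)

With modified divisor 22400: modified quotas Oakdale 5.185, Rivermont 4.833, Pinehurst 0.256, Claybrook 3.410, Stonebridge 6.195.
Rounding up: Oakdale 6, Rivermont 5, Pinehurst 1, Claybrook 4, Stonebridge 7 (total 23).

Oakdale: 6, Rivermont: 5, Pinehurst: 1, Claybrook: 4, Stonebridge: 7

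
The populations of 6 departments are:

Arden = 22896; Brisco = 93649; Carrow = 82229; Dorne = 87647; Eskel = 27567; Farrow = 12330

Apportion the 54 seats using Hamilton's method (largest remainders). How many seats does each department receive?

The standard divisor is 326318/54 ≈ 6042.926.
Standard quotas: Arden 3.7889, Brisco 15.4973, Carrow 13.6075, Dorne 14.5041, Eskel 4.5619, Farrow 2.0404.
Lower quotas: Arden 3, Brisco 15, Carrow 13, Dorne 14, Eskel 4, Farrow 2 (sum 51, leaving 3 seats).
Remainders in descending order: Arden 0.7889, Carrow 0.6075, Eskel 0.5619, Dorne 0.5041, Brisco 0.4973, Farrow 0.0404.
The surplus seats go to Arden, Carrow, Eskel.

Arden 4; Brisco 15; Carrow 14; Dorne 14; Eskel 5; Farrow 2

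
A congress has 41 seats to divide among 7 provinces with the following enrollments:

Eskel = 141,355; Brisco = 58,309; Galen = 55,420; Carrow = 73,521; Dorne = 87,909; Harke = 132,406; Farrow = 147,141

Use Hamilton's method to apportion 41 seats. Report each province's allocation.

Standard divisor: 696061 ÷ 41 ≈ 16977.098.
Standard quotas: Eskel 8.3262, Brisco 3.4346, Galen 3.2644, Carrow 4.3306, Dorne 5.1781, Harke 7.7991, Farrow 8.6670.
Lower quotas: Eskel 8, Brisco 3, Galen 3, Carrow 4, Dorne 5, Harke 7, Farrow 8 (sum 38, leaving 3 seats).
Remainders in descending order: Harke 0.7991, Farrow 0.6670, Brisco 0.4346, Carrow 0.3306, Eskel 0.3262, Galen 0.2644, Dorne 0.1781.
Largest remainders: Harke, Farrow, Brisco receive the extra seats.

Eskel 8, Brisco 4, Galen 3, Carrow 4, Dorne 5, Harke 8, Farrow 9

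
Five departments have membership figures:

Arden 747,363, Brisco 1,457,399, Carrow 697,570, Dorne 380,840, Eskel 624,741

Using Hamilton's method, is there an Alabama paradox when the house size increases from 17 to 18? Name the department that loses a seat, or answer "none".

At 17 seats: Arden 3, Brisco 6, Carrow 3, Dorne 2, Eskel 3.
At 18 seats: Arden 3, Brisco 7, Carrow 3, Dorne 2, Eskel 3.
No department's allocation decreased.

none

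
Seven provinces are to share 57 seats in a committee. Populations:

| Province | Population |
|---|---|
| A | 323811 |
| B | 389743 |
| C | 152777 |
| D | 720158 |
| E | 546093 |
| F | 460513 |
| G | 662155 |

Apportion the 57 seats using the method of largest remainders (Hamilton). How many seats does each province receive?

Total 3255250; standard divisor 3255250/57 ≈ 57109.649.
Standard quotas: A 5.6700, B 6.8245, C 2.6752, D 12.6101, E 9.5622, F 8.0637, G 11.5945.
Lower quotas: A 5, B 6, C 2, D 12, E 9, F 8, G 11 (sum 53, leaving 4 seats).
Remainders in descending order: B 0.8245, C 0.6752, A 0.6700, D 0.6101, G 0.5945, E 0.5622, F 0.0637.
Largest remainders: B, C, A, D receive the extra seats.

A=6; B=7; C=3; D=13; E=9; F=8; G=11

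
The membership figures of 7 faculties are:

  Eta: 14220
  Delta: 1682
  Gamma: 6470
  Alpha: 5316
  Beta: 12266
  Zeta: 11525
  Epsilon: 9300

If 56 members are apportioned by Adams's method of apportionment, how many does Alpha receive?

5

Standard divisor 60779/56 ≈ 1085.339; standard quotas: Eta 13.102, Delta 1.550, Gamma 5.961, Alpha 4.898, Beta 11.302, Zeta 10.619, Epsilon 8.569.
Rounding up gives 14, 2, 6, 5, 12, 11, 9 = 59 seats, so the divisor must be adjusted.
With modified divisor 1158: modified quotas Eta 12.280, Delta 1.453, Gamma 5.587, Alpha 4.591, Beta 10.592, Zeta 9.953, Epsilon 8.031.
Rounding up: Eta 13, Delta 2, Gamma 6, Alpha 5, Beta 11, Zeta 10, Epsilon 9 (total 56).
Alpha receives 5.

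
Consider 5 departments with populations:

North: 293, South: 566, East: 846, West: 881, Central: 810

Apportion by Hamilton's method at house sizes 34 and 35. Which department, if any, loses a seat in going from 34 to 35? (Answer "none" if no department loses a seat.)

none

At 34 seats: North 3, South 6, East 8, West 9, Central 8.
At 35 seats: North 3, South 6, East 9, West 9, Central 8.
No department's allocation decreased.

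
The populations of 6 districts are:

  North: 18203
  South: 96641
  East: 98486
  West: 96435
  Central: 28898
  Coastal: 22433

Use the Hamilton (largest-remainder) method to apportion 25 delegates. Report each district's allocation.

Total 361096; standard divisor 361096/25 ≈ 14443.84.
Standard quotas: North 1.2603, South 6.6908, East 6.8185, West 6.6765, Central 2.0007, Coastal 1.5531.
Lower quotas: North 1, South 6, East 6, West 6, Central 2, Coastal 1 (sum 22, leaving 3 seats).
Remainders in descending order: East 0.8185, South 0.6908, West 0.6765, Coastal 0.5531, North 0.2603, Central 0.0007.
Largest remainders: East, South, West receive the extra seats.

North 1, South 7, East 7, West 7, Central 2, Coastal 1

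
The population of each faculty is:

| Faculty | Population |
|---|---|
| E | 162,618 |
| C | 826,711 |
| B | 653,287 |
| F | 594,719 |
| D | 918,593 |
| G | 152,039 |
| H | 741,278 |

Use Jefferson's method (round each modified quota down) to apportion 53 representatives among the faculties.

Standard divisor 4049245/53 ≈ 76400.849; standard quotas: E 2.128, C 10.821, B 8.551, F 7.784, D 12.023, G 1.990, H 9.702.
Rounding down gives 2, 10, 8, 7, 12, 1, 9 = 49 seats, so the divisor must be adjusted.
With modified divisor 73400: modified quotas E 2.216, C 11.263, B 8.900, F 8.102, D 12.515, G 2.071, H 10.099.
Rounding down: E 2, C 11, B 8, F 8, D 12, G 2, H 10 (total 53).

E 2, C 11, B 8, F 8, D 12, G 2, H 10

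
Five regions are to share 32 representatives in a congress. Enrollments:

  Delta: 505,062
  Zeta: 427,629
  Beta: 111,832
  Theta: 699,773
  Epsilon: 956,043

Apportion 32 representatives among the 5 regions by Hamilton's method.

The standard divisor is 2700339/32 ≈ 84385.594.
Standard quotas: Delta 5.9852, Zeta 5.0676, Beta 1.3252, Theta 8.2926, Epsilon 11.3295.
Lower quotas: Delta 5, Zeta 5, Beta 1, Theta 8, Epsilon 11 (sum 30, leaving 2 seats).
Remainders in descending order: Delta 0.9852, Epsilon 0.3295, Beta 0.3252, Theta 0.2926, Zeta 0.0676.
Largest remainders: Delta, Epsilon receive the extra seats.

Delta: 6; Zeta: 5; Beta: 1; Theta: 8; Epsilon: 12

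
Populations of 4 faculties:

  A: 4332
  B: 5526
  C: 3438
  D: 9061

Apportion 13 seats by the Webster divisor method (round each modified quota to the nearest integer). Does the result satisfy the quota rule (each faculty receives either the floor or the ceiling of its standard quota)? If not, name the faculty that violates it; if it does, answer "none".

none

Standard quotas: A 2.519, B 3.213, C 1.999, D 5.269.
Webster allocation: A 3, B 3, C 2, D 5.
Every allocation lies between the lower and upper quota.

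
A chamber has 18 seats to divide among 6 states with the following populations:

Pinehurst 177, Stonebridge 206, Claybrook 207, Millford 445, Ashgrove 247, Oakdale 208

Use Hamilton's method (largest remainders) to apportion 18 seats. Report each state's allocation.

Pinehurst=2, Stonebridge=2, Claybrook=3, Millford=5, Ashgrove=3, Oakdale=3

The standard divisor is 1490/18 ≈ 82.778.
Standard quotas: Pinehurst 2.138, Stonebridge 2.489, Claybrook 2.501, Millford 5.376, Ashgrove 2.984, Oakdale 2.513.
Lower quotas: Pinehurst 2, Stonebridge 2, Claybrook 2, Millford 5, Ashgrove 2, Oakdale 2 (sum 15, leaving 3 seats).
Remainders in descending order: Ashgrove 0.984, Oakdale 0.513, Claybrook 0.501, Stonebridge 0.489, Millford 0.376, Pinehurst 0.138.
The surplus seats go to Ashgrove, Oakdale, Claybrook.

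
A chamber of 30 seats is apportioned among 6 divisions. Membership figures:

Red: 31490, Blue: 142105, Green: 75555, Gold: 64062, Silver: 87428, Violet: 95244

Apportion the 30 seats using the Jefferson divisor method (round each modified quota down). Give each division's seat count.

Red 2, Blue 9, Green 4, Gold 4, Silver 5, Violet 6

Standard divisor 495884/30 ≈ 16529.467; standard quotas: Red 1.905, Blue 8.597, Green 4.571, Gold 3.876, Silver 5.289, Violet 5.762.
Rounding down gives 1, 8, 4, 3, 5, 5 = 26 seats, so the divisor must be adjusted.
With modified divisor 15400: modified quotas Red 2.045, Blue 9.228, Green 4.906, Gold 4.160, Silver 5.677, Violet 6.185.
Rounding down: Red 2, Blue 9, Green 4, Gold 4, Silver 5, Violet 6 (total 30).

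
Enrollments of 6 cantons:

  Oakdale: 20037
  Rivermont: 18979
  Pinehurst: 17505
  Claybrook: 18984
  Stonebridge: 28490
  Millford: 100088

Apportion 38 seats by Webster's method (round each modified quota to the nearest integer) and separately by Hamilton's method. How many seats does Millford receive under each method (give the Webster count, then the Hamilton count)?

Webster: Oakdale 4, Rivermont 4, Pinehurst 3, Claybrook 4, Stonebridge 5, Millford 18.
Hamilton: Oakdale 4, Rivermont 3, Pinehurst 3, Claybrook 4, Stonebridge 5, Millford 19.
Millford gets 18 under Webster and 19 under Hamilton.

18 and 19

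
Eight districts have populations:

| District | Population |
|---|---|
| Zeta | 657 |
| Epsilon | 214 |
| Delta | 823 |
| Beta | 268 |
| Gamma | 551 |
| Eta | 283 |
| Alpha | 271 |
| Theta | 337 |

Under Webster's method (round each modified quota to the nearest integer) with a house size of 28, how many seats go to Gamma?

5

Standard divisor 3404/28 ≈ 121.571; standard quotas: Zeta 5.404, Epsilon 1.760, Delta 6.770, Beta 2.204, Gamma 4.532, Eta 2.328, Alpha 2.229, Theta 2.772.
Rounding to the nearest integer gives Zeta 5, Epsilon 2, Delta 7, Beta 2, Gamma 5, Eta 2, Alpha 2, Theta 3 — total 28, matching the house size, so no adjustment is needed.
Gamma receives 5.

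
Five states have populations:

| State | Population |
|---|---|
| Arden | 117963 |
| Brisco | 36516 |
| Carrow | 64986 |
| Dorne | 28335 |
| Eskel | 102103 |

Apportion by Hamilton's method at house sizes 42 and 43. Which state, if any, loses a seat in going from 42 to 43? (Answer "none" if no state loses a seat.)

At 42 seats: Arden 14, Brisco 4, Carrow 8, Dorne 4, Eskel 12.
At 43 seats: Arden 15, Brisco 4, Carrow 8, Dorne 3, Eskel 13.
Dorne drops from 4 to 3.

Dorne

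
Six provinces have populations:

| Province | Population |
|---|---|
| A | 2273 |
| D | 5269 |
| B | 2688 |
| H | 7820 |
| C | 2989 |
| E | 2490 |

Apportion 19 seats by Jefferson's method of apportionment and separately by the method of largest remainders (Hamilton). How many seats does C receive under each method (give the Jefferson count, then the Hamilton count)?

Jefferson: A 2, D 4, B 2, H 7, C 2, E 2.
Hamilton: A 2, D 4, B 2, H 6, C 3, E 2.
C gets 2 under Jefferson and 3 under Hamilton.

2 and 3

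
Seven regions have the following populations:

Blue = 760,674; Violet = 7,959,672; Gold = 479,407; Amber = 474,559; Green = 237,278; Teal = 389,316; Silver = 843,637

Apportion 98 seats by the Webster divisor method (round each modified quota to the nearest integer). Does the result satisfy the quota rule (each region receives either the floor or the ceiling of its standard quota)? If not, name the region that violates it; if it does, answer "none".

Violet

Standard quotas: Blue 6.689, Violet 69.994, Gold 4.216, Amber 4.173, Green 2.087, Teal 3.423, Silver 7.419.
Webster allocation: Blue 7, Violet 71, Gold 4, Amber 4, Green 2, Teal 3, Silver 7.
Violet has quota 69.994 (lower 69, upper 70) but receives 71 — outside the quota interval.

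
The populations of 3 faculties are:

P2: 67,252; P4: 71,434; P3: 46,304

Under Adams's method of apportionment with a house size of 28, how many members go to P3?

7

Standard divisor 184990/28 ≈ 6606.786; standard quotas: P2 10.179, P4 10.812, P3 7.009.
Rounding up gives 11, 11, 8 = 30 seats, so the divisor must be adjusted.
With modified divisor 6900: modified quotas P2 9.747, P4 10.353, P3 6.711.
Rounding up: P2 10, P4 11, P3 7 (total 28).
P3 receives 7.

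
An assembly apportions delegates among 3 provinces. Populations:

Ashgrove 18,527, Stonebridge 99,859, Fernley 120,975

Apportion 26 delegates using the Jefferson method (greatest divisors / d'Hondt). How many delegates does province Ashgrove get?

2

Standard divisor 239361/26 ≈ 9206.192; standard quotas: Ashgrove 2.012, Stonebridge 10.847, Fernley 13.141.
Rounding down gives 2, 10, 13 = 25 seats, so the divisor must be adjusted.
With modified divisor 8900: modified quotas Ashgrove 2.082, Stonebridge 11.220, Fernley 13.593.
Rounding down: Ashgrove 2, Stonebridge 11, Fernley 13 (total 26).
Ashgrove receives 2.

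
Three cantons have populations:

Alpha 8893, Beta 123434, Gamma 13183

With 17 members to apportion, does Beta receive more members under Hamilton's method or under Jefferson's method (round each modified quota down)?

Hamilton: Alpha 1, Beta 14, Gamma 2.
Jefferson: Alpha 1, Beta 15, Gamma 1.
Beta gets 14 under Hamilton and 15 under Jefferson.

Jefferson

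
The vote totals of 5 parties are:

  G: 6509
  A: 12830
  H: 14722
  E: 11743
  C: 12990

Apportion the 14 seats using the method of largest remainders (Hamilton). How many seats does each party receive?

Total 58794; standard divisor 58794/14 ≈ 4199.571.
Standard quotas: G 1.5499, A 3.0551, H 3.5056, E 2.7962, C 3.0932.
Lower quotas: G 1, A 3, H 3, E 2, C 3 (sum 12, leaving 2 seats).
Remainders in descending order: E 0.7962, G 0.5499, H 0.5056, C 0.0932, A 0.0551.
Largest remainders: E, G receive the extra seats.

G: 2, A: 3, H: 3, E: 3, C: 3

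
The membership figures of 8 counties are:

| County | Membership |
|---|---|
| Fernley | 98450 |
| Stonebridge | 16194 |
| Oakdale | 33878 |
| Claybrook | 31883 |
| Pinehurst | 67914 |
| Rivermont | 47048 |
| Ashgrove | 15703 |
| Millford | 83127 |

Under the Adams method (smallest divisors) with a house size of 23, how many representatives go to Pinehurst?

Standard divisor 394197/23 ≈ 17139; standard quotas: Fernley 5.744, Stonebridge 0.945, Oakdale 1.977, Claybrook 1.860, Pinehurst 3.963, Rivermont 2.745, Ashgrove 0.916, Millford 4.850.
Rounding up gives 6, 1, 2, 2, 4, 3, 1, 5 = 24 seats, so the divisor must be adjusted.
With modified divisor 20200: modified quotas Fernley 4.874, Stonebridge 0.802, Oakdale 1.677, Claybrook 1.578, Pinehurst 3.362, Rivermont 2.329, Ashgrove 0.777, Millford 4.115.
Rounding up: Fernley 5, Stonebridge 1, Oakdale 2, Claybrook 2, Pinehurst 4, Rivermont 3, Ashgrove 1, Millford 5 (total 23).
Pinehurst receives 4.

4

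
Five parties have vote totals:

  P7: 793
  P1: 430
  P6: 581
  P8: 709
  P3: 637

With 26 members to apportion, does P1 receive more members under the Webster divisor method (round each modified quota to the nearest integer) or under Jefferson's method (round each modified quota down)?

Webster

Webster: P7 6, P1 4, P6 5, P8 6, P3 5.
Jefferson: P7 7, P1 3, P6 5, P8 6, P3 5.
P1 gets 4 under Webster and 3 under Jefferson.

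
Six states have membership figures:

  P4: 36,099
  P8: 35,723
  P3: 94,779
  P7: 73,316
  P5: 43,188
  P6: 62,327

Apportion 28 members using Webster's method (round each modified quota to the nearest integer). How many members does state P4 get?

3

Standard divisor 345432/28 ≈ 12336.857; standard quotas: P4 2.926, P8 2.896, P3 7.683, P7 5.943, P5 3.501, P6 5.052.
Rounding to the nearest integer gives 3, 3, 8, 6, 4, 5 = 29 seats, so the divisor must be adjusted.
With modified divisor 12500: modified quotas P4 2.888, P8 2.858, P3 7.582, P7 5.865, P5 3.455, P6 4.986.
Rounding to the nearest integer: P4 3, P8 3, P3 8, P7 6, P5 3, P6 5 (total 28).
P4 receives 3.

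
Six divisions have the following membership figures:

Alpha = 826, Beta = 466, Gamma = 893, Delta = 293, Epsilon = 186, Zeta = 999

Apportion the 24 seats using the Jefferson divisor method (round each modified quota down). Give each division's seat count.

Standard divisor 3663/24 ≈ 152.625; standard quotas: Alpha 5.412, Beta 3.053, Gamma 5.851, Delta 1.920, Epsilon 1.219, Zeta 6.545.
Rounding down gives 5, 3, 5, 1, 1, 6 = 21 seats, so the divisor must be adjusted.
With modified divisor 140: modified quotas Alpha 5.900, Beta 3.329, Gamma 6.379, Delta 2.093, Epsilon 1.329, Zeta 7.136.
Rounding down: Alpha 5, Beta 3, Gamma 6, Delta 2, Epsilon 1, Zeta 7 (total 24).

Alpha: 5; Beta: 3; Gamma: 6; Delta: 2; Epsilon: 1; Zeta: 7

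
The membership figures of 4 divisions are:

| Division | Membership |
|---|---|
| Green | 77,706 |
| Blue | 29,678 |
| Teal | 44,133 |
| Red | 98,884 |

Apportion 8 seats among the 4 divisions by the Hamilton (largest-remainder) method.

Green 3, Blue 1, Teal 1, Red 3

Standard divisor: 250401 ÷ 8 ≈ 31300.125.
Standard quotas: Green 2.4826, Blue 0.9482, Teal 1.4100, Red 3.1592.
Lower quotas: Green 2, Blue 0, Teal 1, Red 3 (sum 6, leaving 2 seats).
Remainders in descending order: Blue 0.9482, Green 0.4826, Teal 0.4100, Red 0.1592.
Largest remainders: Blue, Green receive the extra seats.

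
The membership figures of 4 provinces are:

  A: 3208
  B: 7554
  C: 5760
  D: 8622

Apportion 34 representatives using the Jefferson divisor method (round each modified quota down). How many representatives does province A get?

Standard divisor 25144/34 ≈ 739.529; standard quotas: A 4.338, B 10.215, C 7.789, D 11.659.
Rounding down gives 4, 10, 7, 11 = 32 seats, so the divisor must be adjusted.
With modified divisor 700: modified quotas A 4.583, B 10.791, C 8.229, D 12.317.
Rounding down: A 4, B 10, C 8, D 12 (total 34).
A receives 4.

4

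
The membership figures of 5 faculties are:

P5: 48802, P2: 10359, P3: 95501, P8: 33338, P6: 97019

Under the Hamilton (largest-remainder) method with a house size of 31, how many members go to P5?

The standard divisor is 285019/31 ≈ 9194.161.
Standard quotas: P5 5.3079, P2 1.1267, P3 10.3871, P8 3.6260, P6 10.5522.
Lower quotas: P5 5, P2 1, P3 10, P8 3, P6 10 (sum 29, leaving 2 seats).
Remainders in descending order: P8 0.6260, P6 0.5522, P3 0.3871, P5 0.3079, P2 0.1267.
Largest remainders: P8, P6 receive the extra seats.
P5 receives 5.

5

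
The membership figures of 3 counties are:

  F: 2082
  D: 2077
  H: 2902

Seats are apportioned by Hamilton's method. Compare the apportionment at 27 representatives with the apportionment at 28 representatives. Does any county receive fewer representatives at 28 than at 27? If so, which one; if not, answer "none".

none

At 27 seats: F 8, D 8, H 11.
At 28 seats: F 8, D 8, H 12.
No county's allocation decreased.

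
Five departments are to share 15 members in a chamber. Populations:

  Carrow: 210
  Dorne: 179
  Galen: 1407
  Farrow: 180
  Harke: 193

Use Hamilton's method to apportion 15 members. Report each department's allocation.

Total 2169; standard divisor 2169/15 ≈ 144.6.
Standard quotas: Carrow 1.452, Dorne 1.238, Galen 9.730, Farrow 1.245, Harke 1.335.
Lower quotas: Carrow 1, Dorne 1, Galen 9, Farrow 1, Harke 1 (sum 13, leaving 2 seats).
Remainders in descending order: Galen 0.730, Carrow 0.452, Harke 0.335, Farrow 0.245, Dorne 0.238.
Largest remainders: Galen, Carrow receive the extra seats.

Carrow: 2, Dorne: 1, Galen: 10, Farrow: 1, Harke: 1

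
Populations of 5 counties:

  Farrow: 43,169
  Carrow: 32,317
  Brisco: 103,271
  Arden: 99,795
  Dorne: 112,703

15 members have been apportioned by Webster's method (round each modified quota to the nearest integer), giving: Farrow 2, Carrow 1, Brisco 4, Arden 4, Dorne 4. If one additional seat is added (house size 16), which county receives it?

Priority for the next seat is population ÷ (current seats + 0.5).
Priorities: Farrow 17267.600, Carrow 21544.667, Brisco 22949.111, Arden 22176.667, Dorne 25045.111.
Highest priority: Dorne.

Dorne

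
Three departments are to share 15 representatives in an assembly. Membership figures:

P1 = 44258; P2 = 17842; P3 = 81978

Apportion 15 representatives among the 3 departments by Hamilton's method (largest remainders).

P1 5, P2 2, P3 8

Standard divisor: 144078 ÷ 15 ≈ 9605.2.
Standard quotas: P1 4.6077, P2 1.8575, P3 8.5348.
Lower quotas: P1 4, P2 1, P3 8 (sum 13, leaving 2 seats).
Remainders in descending order: P2 0.8575, P1 0.6077, P3 0.5348.
Largest remainders: P2, P1 receive the extra seats.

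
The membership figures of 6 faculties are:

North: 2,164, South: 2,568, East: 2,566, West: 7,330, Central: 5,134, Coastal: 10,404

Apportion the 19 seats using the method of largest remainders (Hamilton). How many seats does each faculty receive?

North=1, South=2, East=2, West=5, Central=3, Coastal=6

Standard divisor: 30166 ÷ 19 ≈ 1587.684.
Standard quotas: North 1.3630, South 1.6175, East 1.6162, West 4.6168, Central 3.2336, Coastal 6.5529.
Lower quotas: North 1, South 1, East 1, West 4, Central 3, Coastal 6 (sum 16, leaving 3 seats).
Remainders in descending order: South 0.6175, West 0.6168, East 0.6162, Coastal 0.5529, North 0.3630, Central 0.2336.
The surplus seats go to South, West, East.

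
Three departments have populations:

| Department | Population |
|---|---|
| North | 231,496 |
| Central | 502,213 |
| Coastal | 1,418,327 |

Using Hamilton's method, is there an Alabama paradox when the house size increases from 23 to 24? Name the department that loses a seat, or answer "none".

North

At 23 seats: North 3, Central 5, Coastal 15.
At 24 seats: North 2, Central 6, Coastal 16.
North drops from 3 to 2.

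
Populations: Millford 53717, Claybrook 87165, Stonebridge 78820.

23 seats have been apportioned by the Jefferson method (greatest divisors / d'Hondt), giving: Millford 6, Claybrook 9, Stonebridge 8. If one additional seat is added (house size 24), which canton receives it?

Stonebridge

Priority for the next seat is population ÷ (current seats + 1).
Priorities: Millford 7673.857, Claybrook 8716.500, Stonebridge 8757.778.
Highest priority: Stonebridge.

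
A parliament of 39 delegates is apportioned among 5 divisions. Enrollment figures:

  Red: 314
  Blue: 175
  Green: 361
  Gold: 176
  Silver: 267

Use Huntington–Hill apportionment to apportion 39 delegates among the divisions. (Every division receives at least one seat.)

Red 10; Blue 5; Green 11; Gold 5; Silver 8

With divisor 33: modified quotas Red 9.515, Blue 5.303, Green 10.939, Gold 5.333, Silver 8.091.
Geometric-mean thresholds: Red √(9·10)=9.487, Blue √(5·6)=5.477, Green √(10·11)=10.488, Gold √(5·6)=5.477, Silver √(8·9)=8.485.
Each quota rounded against its threshold gives Red 10, Blue 5, Green 11, Gold 5, Silver 8 (total 39).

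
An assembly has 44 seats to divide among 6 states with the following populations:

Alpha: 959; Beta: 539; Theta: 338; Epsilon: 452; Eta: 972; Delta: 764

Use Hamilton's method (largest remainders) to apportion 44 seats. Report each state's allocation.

Alpha 10, Beta 6, Theta 4, Epsilon 5, Eta 11, Delta 8

Standard divisor: 4024 ÷ 44 ≈ 91.455.
Standard quotas: Alpha 10.486, Beta 5.894, Theta 3.696, Epsilon 4.942, Eta 10.628, Delta 8.354.
Lower quotas: Alpha 10, Beta 5, Theta 3, Epsilon 4, Eta 10, Delta 8 (sum 40, leaving 4 seats).
Remainders in descending order: Epsilon 0.942, Beta 0.894, Theta 0.696, Eta 0.628, Alpha 0.486, Delta 0.354.
Largest remainders: Epsilon, Beta, Theta, Eta receive the extra seats.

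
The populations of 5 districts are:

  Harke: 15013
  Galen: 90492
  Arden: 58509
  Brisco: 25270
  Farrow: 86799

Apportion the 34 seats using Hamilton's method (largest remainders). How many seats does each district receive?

Total 276083; standard divisor 276083/34 ≈ 8120.088.
Standard quotas: Harke 1.8489, Galen 11.1442, Arden 7.2055, Brisco 3.1120, Farrow 10.6894.
Lower quotas: Harke 1, Galen 11, Arden 7, Brisco 3, Farrow 10 (sum 32, leaving 2 seats).
Remainders in descending order: Harke 0.8489, Farrow 0.6894, Arden 0.2055, Galen 0.1442, Brisco 0.1120.
The surplus seats go to Harke, Farrow.

Harke=2, Galen=11, Arden=7, Brisco=3, Farrow=11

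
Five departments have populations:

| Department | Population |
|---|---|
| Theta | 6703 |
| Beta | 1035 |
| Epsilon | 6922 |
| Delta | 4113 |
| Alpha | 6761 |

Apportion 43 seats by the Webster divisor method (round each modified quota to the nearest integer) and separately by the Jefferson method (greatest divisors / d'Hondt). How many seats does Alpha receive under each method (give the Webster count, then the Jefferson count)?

Webster: Theta 11, Beta 2, Epsilon 12, Delta 7, Alpha 11.
Jefferson: Theta 11, Beta 1, Epsilon 12, Delta 7, Alpha 12.
Alpha gets 11 under Webster and 12 under Jefferson.

11 and 12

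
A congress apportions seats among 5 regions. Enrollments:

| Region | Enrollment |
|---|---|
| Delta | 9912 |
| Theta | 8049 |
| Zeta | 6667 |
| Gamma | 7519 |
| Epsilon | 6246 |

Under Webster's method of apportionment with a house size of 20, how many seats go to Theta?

Standard divisor 38393/20 ≈ 1919.65; standard quotas: Delta 5.163, Theta 4.193, Zeta 3.473, Gamma 3.917, Epsilon 3.254.
Rounding to the nearest integer gives 5, 4, 3, 4, 3 = 19 seats, so the divisor must be adjusted.
With modified divisor 1850: modified quotas Delta 5.358, Theta 4.351, Zeta 3.604, Gamma 4.064, Epsilon 3.376.
Rounding to the nearest integer: Delta 5, Theta 4, Zeta 4, Gamma 4, Epsilon 3 (total 20).
Theta receives 4.

4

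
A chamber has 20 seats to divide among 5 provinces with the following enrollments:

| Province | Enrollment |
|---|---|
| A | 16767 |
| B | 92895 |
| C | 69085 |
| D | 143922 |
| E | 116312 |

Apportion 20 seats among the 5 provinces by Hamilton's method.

A=1; B=4; C=3; D=7; E=5

Total 438981; standard divisor 438981/20 ≈ 21949.05.
Standard quotas: A 0.7639, B 4.2323, C 3.1475, D 6.5571, E 5.2992.
Lower quotas: A 0, B 4, C 3, D 6, E 5 (sum 18, leaving 2 seats).
Remainders in descending order: A 0.7639, D 0.5571, E 0.2992, B 0.2323, C 0.1475.
Largest remainders: A, D receive the extra seats.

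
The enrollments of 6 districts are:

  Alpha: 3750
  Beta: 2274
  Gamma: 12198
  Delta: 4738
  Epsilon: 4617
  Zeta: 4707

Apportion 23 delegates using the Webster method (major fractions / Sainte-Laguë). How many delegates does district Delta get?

3

Standard divisor 32284/23 ≈ 1403.652; standard quotas: Alpha 2.672, Beta 1.620, Gamma 8.690, Delta 3.375, Epsilon 3.289, Zeta 3.353.
Rounding to the nearest integer gives Alpha 3, Beta 2, Gamma 9, Delta 3, Epsilon 3, Zeta 3 — total 23, matching the house size, so no adjustment is needed.
Delta receives 3.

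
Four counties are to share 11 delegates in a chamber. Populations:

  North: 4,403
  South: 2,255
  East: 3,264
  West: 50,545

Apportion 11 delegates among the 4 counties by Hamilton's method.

North 1, South 0, East 1, West 9

Total 60467; standard divisor 60467/11 = 5497.
Standard quotas: North 0.8010, South 0.4102, East 0.5938, West 9.1950.
Lower quotas: North 0, South 0, East 0, West 9 (sum 9, leaving 2 seats).
Remainders in descending order: North 0.8010, East 0.5938, South 0.4102, West 0.1950.
Largest remainders: North, East receive the extra seats.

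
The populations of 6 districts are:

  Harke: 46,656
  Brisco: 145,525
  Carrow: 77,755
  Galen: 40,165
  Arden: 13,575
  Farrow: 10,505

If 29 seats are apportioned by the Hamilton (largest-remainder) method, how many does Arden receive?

Standard divisor: 334181 ÷ 29 ≈ 11523.483.
Standard quotas: Harke 4.0488, Brisco 12.6286, Carrow 6.7475, Galen 3.4855, Arden 1.1780, Farrow 0.9116.
Lower quotas: Harke 4, Brisco 12, Carrow 6, Galen 3, Arden 1, Farrow 0 (sum 26, leaving 3 seats).
Remainders in descending order: Farrow 0.9116, Carrow 0.7475, Brisco 0.6286, Galen 0.4855, Arden 0.1780, Harke 0.0488.
Largest remainders: Farrow, Carrow, Brisco receive the extra seats.
Arden receives 1.

1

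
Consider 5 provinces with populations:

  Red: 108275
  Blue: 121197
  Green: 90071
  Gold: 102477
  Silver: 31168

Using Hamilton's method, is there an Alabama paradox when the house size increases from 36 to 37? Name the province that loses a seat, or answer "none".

none

At 36 seats: Red 9, Blue 10, Green 7, Gold 8, Silver 2.
At 37 seats: Red 9, Blue 10, Green 7, Gold 8, Silver 3.
No province's allocation decreased.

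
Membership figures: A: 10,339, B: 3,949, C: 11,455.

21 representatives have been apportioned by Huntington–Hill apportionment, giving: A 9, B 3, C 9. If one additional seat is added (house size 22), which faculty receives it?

Priority for the next seat is population ÷ (√(s·(s+1))).
Priorities: A 1089.826, B 1139.978, C 1207.463.
Highest priority: C.

C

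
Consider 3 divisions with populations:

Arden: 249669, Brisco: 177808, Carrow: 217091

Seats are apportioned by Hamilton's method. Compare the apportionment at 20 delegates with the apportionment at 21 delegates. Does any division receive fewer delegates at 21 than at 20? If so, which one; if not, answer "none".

At 20 seats: Arden 8, Brisco 5, Carrow 7.
At 21 seats: Arden 8, Brisco 6, Carrow 7.
No division's allocation decreased.

none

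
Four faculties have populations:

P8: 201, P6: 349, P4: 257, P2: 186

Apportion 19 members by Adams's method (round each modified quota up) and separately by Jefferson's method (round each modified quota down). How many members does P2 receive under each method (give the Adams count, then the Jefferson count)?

4 and 3

Adams: P8 4, P6 6, P4 5, P2 4.
Jefferson: P8 4, P6 7, P4 5, P2 3.
P2 gets 4 under Adams and 3 under Jefferson.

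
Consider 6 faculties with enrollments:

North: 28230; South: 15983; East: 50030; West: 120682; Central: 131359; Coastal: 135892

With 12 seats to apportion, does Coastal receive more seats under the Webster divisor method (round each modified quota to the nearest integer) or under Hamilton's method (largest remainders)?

Webster

Webster: North 1, South 0, East 1, West 3, Central 3, Coastal 4.
Hamilton: North 1, South 1, East 1, West 3, Central 3, Coastal 3.
Coastal gets 4 under Webster and 3 under Hamilton.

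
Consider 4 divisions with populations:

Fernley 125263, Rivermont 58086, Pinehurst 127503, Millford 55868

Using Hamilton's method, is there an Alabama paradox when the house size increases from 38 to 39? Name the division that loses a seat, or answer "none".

none

At 38 seats: Fernley 13, Rivermont 6, Pinehurst 13, Millford 6.
At 39 seats: Fernley 13, Rivermont 6, Pinehurst 14, Millford 6.
No division's allocation decreased.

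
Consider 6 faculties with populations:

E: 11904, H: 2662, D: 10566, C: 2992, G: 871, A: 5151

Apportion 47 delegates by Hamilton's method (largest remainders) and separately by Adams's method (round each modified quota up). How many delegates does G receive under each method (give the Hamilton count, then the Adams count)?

Hamilton: E 16, H 4, D 15, C 4, G 1, A 7.
Adams: E 16, H 4, D 14, C 4, G 2, A 7.
G gets 1 under Hamilton and 2 under Adams.

1 and 2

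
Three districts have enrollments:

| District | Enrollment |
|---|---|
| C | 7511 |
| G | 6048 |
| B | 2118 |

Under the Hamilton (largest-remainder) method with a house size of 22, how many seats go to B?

Standard divisor: 15677 ÷ 22 ≈ 712.591.
Standard quotas: C 10.5404, G 8.4873, B 2.9723.
Lower quotas: C 10, G 8, B 2 (sum 20, leaving 2 seats).
Remainders in descending order: B 0.9723, C 0.5404, G 0.4873.
The surplus seats go to B, C.
B receives 3.

3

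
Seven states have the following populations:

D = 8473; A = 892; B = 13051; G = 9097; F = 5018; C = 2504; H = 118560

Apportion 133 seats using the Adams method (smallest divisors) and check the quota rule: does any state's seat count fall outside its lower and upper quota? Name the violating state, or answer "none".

H

Standard quotas: D 7.151, A 0.753, B 11.014, G 7.677, F 4.235, C 2.113, H 100.057.
Adams allocation: D 7, A 1, B 11, G 8, F 5, C 3, H 98.
H has quota 100.057 (lower 100, upper 101) but receives 98 — outside the quota interval.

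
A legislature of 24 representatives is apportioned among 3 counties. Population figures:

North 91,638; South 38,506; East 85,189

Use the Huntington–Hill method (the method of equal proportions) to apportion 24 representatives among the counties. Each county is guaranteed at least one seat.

North 10, South 4, East 10

With divisor 8859: modified quotas North 10.344, South 4.347, East 9.616.
Geometric-mean thresholds: North √(10·11)=10.488, South √(4·5)=4.472, East √(9·10)=9.487.
Each quota rounded against its threshold gives North 10, South 4, East 10 (total 24).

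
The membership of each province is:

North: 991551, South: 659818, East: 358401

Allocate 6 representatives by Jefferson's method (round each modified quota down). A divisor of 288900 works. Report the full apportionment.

With modified divisor 288900: modified quotas North 3.432, South 2.284, East 1.241.
Rounding down: North 3, South 2, East 1 (total 6).

North: 3; South: 2; East: 1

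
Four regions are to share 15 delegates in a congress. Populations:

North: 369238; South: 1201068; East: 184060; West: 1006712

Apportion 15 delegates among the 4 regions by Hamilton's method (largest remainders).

North 2; South 7; East 1; West 5

The standard divisor is 2761078/15 ≈ 184071.867.
Standard quotas: North 2.0059, South 6.5250, East 0.9999, West 5.4691.
Lower quotas: North 2, South 6, East 0, West 5 (sum 13, leaving 2 seats).
Remainders in descending order: East 0.9999, South 0.5250, West 0.4691, North 0.0059.
Largest remainders: East, South receive the extra seats.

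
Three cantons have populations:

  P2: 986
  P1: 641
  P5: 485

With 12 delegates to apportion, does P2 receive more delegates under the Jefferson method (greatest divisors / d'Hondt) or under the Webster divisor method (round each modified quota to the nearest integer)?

Jefferson: P2 6, P1 3, P5 3.
Webster: P2 5, P1 4, P5 3.
P2 gets 6 under Jefferson and 5 under Webster.

Jefferson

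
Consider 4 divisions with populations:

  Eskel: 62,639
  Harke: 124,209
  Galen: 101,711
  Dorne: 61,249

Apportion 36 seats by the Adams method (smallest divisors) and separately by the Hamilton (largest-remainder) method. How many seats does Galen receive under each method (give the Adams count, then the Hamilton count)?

10 and 11

Adams: Eskel 7, Harke 13, Galen 10, Dorne 6.
Hamilton: Eskel 6, Harke 13, Galen 11, Dorne 6.
Galen gets 10 under Adams and 11 under Hamilton.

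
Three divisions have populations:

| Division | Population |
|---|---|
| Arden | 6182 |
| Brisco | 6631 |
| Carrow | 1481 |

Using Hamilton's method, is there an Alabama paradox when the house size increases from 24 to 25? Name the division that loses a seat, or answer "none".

At 24 seats: Arden 10, Brisco 11, Carrow 3.
At 25 seats: Arden 11, Brisco 12, Carrow 2.
Carrow drops from 3 to 2.

Carrow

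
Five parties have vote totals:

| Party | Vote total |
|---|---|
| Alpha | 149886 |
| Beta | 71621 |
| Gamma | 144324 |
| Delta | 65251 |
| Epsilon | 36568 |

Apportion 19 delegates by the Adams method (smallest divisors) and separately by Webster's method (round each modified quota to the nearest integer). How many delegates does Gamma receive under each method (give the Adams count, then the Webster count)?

5 and 6

Adams: Alpha 6, Beta 3, Gamma 5, Delta 3, Epsilon 2.
Webster: Alpha 6, Beta 3, Gamma 6, Delta 3, Epsilon 1.
Gamma gets 5 under Adams and 6 under Webster.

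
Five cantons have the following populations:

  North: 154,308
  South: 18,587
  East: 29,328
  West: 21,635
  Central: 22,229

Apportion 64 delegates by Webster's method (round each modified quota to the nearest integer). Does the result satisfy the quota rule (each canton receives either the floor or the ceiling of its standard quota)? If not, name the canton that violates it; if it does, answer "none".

North

Standard quotas: North 40.131, South 4.834, East 7.627, West 5.627, Central 5.781.
Webster allocation: North 39, South 5, East 8, West 6, Central 6.
North has quota 40.131 (lower 40, upper 41) but receives 39 — outside the quota interval.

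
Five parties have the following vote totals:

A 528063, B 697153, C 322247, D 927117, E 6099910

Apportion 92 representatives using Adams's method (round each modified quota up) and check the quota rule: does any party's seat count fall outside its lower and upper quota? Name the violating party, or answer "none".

Standard quotas: A 5.666, B 7.480, C 3.458, D 9.948, E 65.449.
Adams allocation: A 6, B 8, C 4, D 10, E 64.
E has quota 65.449 (lower 65, upper 66) but receives 64 — outside the quota interval.

E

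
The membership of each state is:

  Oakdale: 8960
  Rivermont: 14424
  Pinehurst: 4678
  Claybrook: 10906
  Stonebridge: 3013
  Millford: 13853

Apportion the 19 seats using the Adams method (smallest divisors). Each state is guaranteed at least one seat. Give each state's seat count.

Oakdale: 3, Rivermont: 5, Pinehurst: 2, Claybrook: 4, Stonebridge: 1, Millford: 4

Standard divisor 55834/19 ≈ 2938.632; standard quotas: Oakdale 3.049, Rivermont 4.908, Pinehurst 1.592, Claybrook 3.711, Stonebridge 1.025, Millford 4.714.
Rounding up gives 4, 5, 2, 4, 2, 5 = 22 seats, so the divisor must be adjusted.
With modified divisor 3500: modified quotas Oakdale 2.560, Rivermont 4.121, Pinehurst 1.337, Claybrook 3.116, Stonebridge 0.861, Millford 3.958.
Rounding up: Oakdale 3, Rivermont 5, Pinehurst 2, Claybrook 4, Stonebridge 1, Millford 4 (total 19).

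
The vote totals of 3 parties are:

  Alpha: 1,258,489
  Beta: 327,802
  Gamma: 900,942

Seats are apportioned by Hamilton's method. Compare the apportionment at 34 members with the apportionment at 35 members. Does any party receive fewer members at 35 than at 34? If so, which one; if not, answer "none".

Beta

At 34 seats: Alpha 17, Beta 5, Gamma 12.
At 35 seats: Alpha 18, Beta 4, Gamma 13.
Beta drops from 5 to 4.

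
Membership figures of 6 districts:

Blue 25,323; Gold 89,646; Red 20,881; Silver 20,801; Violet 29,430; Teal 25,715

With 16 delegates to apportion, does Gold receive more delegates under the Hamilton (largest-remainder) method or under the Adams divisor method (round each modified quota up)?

Hamilton

Hamilton: Blue 2, Gold 7, Red 2, Silver 1, Violet 2, Teal 2.
Adams: Blue 2, Gold 6, Red 2, Silver 2, Violet 2, Teal 2.
Gold gets 7 under Hamilton and 6 under Adams.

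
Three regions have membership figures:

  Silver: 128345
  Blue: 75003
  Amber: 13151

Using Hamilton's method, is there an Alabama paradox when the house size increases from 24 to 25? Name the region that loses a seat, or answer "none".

At 24 seats: Silver 14, Blue 8, Amber 2.
At 25 seats: Silver 15, Blue 9, Amber 1.
Amber drops from 2 to 1.

Amber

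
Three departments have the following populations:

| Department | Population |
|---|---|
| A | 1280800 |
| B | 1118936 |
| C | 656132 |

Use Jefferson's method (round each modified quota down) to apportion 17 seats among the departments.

A 7, B 6, C 4

Standard divisor 3055868/17 ≈ 179756.941; standard quotas: A 7.125, B 6.225, C 3.650.
Rounding down gives 7, 6, 3 = 16 seats, so the divisor must be adjusted.
With modified divisor 162100: modified quotas A 7.901, B 6.903, C 4.048.
Rounding down: A 7, B 6, C 4 (total 17).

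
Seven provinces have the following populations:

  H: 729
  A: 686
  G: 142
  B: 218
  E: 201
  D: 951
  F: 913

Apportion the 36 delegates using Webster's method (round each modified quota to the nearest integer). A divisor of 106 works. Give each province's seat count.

H=7; A=6; G=1; B=2; E=2; D=9; F=9

With modified divisor 106: modified quotas H 6.877, A 6.472, G 1.340, B 2.057, E 1.896, D 8.972, F 8.613.
Rounding to the nearest integer: H 7, A 6, G 1, B 2, E 2, D 9, F 9 (total 36).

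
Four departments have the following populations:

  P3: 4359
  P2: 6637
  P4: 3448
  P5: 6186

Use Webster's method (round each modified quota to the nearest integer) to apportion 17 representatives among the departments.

P3 4, P2 5, P4 3, P5 5

Standard divisor 20630/17 ≈ 1213.529; standard quotas: P3 3.592, P2 5.469, P4 2.841, P5 5.098.
Rounding to the nearest integer gives P3 4, P2 5, P4 3, P5 5 — total 17, matching the house size, so no adjustment is needed.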